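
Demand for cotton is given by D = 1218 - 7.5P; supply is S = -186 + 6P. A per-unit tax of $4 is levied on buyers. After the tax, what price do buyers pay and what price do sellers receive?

Buyers pay 952/9, sellers receive 916/9

Pre-tax equilibrium: P* = 104, Q* = 438.
Tax on buyers shifts demand to D = 1218 − 7.5(P + 4) = 1188 - 7.5P.
1188 - 7.5P = -186 + 6P gives seller price Ps = 916/9; buyers pay Pb = 916/9 + 4 = 952/9.
New quantity: Q = 1218 − 7.5(952/9) = 1274/3.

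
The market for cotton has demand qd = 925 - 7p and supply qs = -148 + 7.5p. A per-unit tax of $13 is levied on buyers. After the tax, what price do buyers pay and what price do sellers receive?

Pre-tax equilibrium: p* = 74, q* = 407.
Tax on buyers shifts demand to qd = 925 − 7(p + 13) = 834 - 7p.
834 - 7p = -148 + 7.5p gives seller price ps = 1964/29; buyers pay pb = 1964/29 + 13 = 2341/29.
New quantity: q = 925 − 7(2341/29) = 10438/29.

Buyers pay 2341/29, sellers receive 1964/29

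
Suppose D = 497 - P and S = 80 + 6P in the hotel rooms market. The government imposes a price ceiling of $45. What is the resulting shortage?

Equilibrium price would be P* = 417/7, so the ceiling at 45 binds.
At P = 45: D = 497 − 1(45) = 452, S = 80 + 6(45) = 350.
Shortage = 452 − 350 = 102.

Shortage = 102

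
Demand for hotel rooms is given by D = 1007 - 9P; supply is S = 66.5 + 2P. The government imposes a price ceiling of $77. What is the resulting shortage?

Shortage = 93.5

Equilibrium price would be P* = 85.5, so the ceiling at 77 binds.
At P = 77: D = 1007 − 9(77) = 314, S = 66.5 + 2(77) = 220.5.
Shortage = 314 − 220.5 = 93.5.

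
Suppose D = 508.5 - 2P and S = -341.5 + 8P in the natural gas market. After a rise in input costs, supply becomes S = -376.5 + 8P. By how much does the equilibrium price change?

Original equilibrium: P* = 85, Q* = 338.5.
New equilibrium: 508.5 - 2P = -376.5 + 8P, so 885 = 10P and P' = 88.5; Q' = 508.5 − 2(88.5) = 331.5.
Change in price: 88.5 − 85 = 3.5.

ΔP = 3.5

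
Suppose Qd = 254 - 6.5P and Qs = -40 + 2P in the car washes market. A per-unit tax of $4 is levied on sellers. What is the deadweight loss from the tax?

Pre-tax equilibrium: P* = 588/17, Q* = 496/17.
Tax on sellers shifts supply to Qs = -40 + 2(P − 4) = -48 + 2P.
254 - 6.5P = -48 + 2P gives buyer price Pb = 604/17; sellers receive Ps = 604/17 − 4 = 536/17.
New quantity: Q = 254 − 6.5(604/17) = 392/17.
DWL = ½ × 4 × (496/17 − 392/17) = 208/17.

Deadweight loss = 208/17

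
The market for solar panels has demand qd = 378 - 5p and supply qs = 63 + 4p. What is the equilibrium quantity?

q* = 203

Set qd = qs: 378 - 5p = 63 + 4p.
315 = 9p, so p* = 35.
q* = 378 − 5(35) = 203.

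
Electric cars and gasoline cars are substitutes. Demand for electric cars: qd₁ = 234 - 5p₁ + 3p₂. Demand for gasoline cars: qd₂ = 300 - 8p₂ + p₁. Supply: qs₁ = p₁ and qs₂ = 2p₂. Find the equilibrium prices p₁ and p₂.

p₁ = 1080/19, p₂ = 678/19

Market 1: 234 - 5p₁ + 3p₂ = p₁ → 6p₁ - 3p₂ = 234.
Market 2: 10p₂ - p₁ = 300.
Eliminating p₂: 10×(1) + 3×(2) gives 57p₁ = 3240, so p₁ = 1080/19.
Back-substitute into (2): p₂ = (300 + 1×1080/19) / 10 = 678/19.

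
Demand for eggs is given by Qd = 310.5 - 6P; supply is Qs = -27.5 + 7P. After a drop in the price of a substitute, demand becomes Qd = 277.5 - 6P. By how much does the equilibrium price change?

ΔP = -33/13

Original equilibrium: P* = 26, Q* = 154.5.
New equilibrium: 277.5 - 6P = -27.5 + 7P, so 305 = 13P and P' = 305/13; Q' = 277.5 − 6(305/13) = 3555/26.
Change in price: 305/13 − 26 = -33/13.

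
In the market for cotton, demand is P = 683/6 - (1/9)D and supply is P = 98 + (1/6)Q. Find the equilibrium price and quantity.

Set the two price expressions equal: 683/6 - (1/9)Q = 98 + (1/6)Q.
95/6 = (5/18)Q, so Q* = 57.
P* = 683/6 − (1/9)(57) = 107.5.

P* = 107.5, Q* = 57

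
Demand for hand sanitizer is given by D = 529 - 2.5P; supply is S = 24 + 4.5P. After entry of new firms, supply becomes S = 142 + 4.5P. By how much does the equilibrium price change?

Original equilibrium: P* = 505/7, Q* = 4881/14.
New equilibrium: 529 - 2.5P = 142 + 4.5P, so 387 = 7P and P' = 387/7; Q' = 529 − 2.5(387/7) = 5471/14.
Change in price: 387/7 − 505/7 = -118/7.

ΔP = -118/7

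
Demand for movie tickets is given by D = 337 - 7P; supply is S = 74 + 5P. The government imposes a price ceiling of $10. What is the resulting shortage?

Shortage = 143

Equilibrium price would be P* = 263/12, so the ceiling at 10 binds.
At P = 10: D = 337 − 7(10) = 267, S = 74 + 5(10) = 124.
Shortage = 267 − 124 = 143.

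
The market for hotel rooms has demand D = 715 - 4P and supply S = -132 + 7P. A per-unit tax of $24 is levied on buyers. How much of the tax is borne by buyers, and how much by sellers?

Pre-tax equilibrium: P* = 77, Q* = 407.
Tax on buyers shifts demand to D = 715 − 4(P + 24) = 619 - 4P.
619 - 4P = -132 + 7P gives seller price Ps = 751/11; buyers pay Pb = 751/11 + 24 = 1015/11.
New quantity: Q = 715 − 4(1015/11) = 3805/11.
Buyer burden = 1015/11 − 77 = 168/11; seller burden = 77 − 751/11 = 96/11.

Buyers bear 168/11, sellers bear 96/11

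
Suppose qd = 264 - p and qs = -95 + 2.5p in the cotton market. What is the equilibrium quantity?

Set qd = qs: 264 - p = -95 + 2.5p.
359 = 3.5p, so p* = 718/7.
q* = 264 − 1(718/7) = 1130/7.

q* = 1130/7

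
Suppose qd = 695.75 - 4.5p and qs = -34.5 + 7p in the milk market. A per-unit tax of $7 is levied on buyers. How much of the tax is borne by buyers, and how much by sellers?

Pre-tax equilibrium: p* = 63.5, q* = 410.
Tax on buyers shifts demand to qd = 695.75 − 4.5(p + 7) = 664.25 - 4.5p.
664.25 - 4.5p = -34.5 + 7p gives seller price ps = 2795/46; buyers pay pb = 2795/46 + 7 = 3117/46.
New quantity: q = 695.75 − 4.5(3117/46) = 8989/23.
Buyer burden = 3117/46 − 63.5 = 98/23; seller burden = 63.5 − 2795/46 = 63/23.

Buyers bear 98/23, sellers bear 63/23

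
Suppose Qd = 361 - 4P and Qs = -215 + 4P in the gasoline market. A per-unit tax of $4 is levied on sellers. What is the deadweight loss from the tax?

Deadweight loss = 16

Pre-tax equilibrium: P* = 72, Q* = 73.
Tax on sellers shifts supply to Qs = -215 + 4(P − 4) = -231 + 4P.
361 - 4P = -231 + 4P gives buyer price Pb = 74; sellers receive Ps = 74 − 4 = 70.
New quantity: Q = 361 − 4(74) = 65.
DWL = ½ × 4 × (73 − 65) = 16.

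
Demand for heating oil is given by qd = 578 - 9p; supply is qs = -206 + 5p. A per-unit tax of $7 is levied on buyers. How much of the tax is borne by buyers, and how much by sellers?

Buyers bear $2.5, sellers bear $4.5

Pre-tax equilibrium: p* = 56, q* = 74.
Tax on buyers shifts demand to qd = 578 − 9(p + 7) = 515 - 9p.
515 - 9p = -206 + 5p gives seller price ps = 51.5; buyers pay pb = 51.5 + 7 = 58.5.
New quantity: q = 578 − 9(58.5) = 51.5.
Buyer burden = 58.5 − 56 = 2.5; seller burden = 56 − 51.5 = 4.5.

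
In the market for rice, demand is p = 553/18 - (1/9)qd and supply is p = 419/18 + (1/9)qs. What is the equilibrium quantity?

q* = 33.5

Set the two price expressions equal: 553/18 - (1/9)q = 419/18 + (1/9)q.
67/9 = (2/9)q, so q* = 33.5.
p* = 553/18 − (1/9)(33.5) = 27.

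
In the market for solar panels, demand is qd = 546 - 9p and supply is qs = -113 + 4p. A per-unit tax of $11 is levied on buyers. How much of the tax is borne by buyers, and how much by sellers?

Pre-tax equilibrium: p* = 659/13, q* = 1167/13.
Tax on buyers shifts demand to qd = 546 − 9(p + 11) = 447 - 9p.
447 - 9p = -113 + 4p gives seller price ps = 560/13; buyers pay pb = 560/13 + 11 = 703/13.
New quantity: q = 546 − 9(703/13) = 771/13.
Buyer burden = 703/13 − 659/13 = 44/13; seller burden = 659/13 − 560/13 = 99/13.

Buyers bear 44/13, sellers bear 99/13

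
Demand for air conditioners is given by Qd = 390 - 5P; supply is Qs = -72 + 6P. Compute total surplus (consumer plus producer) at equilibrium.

Total surplus = 5940

Equilibrium: 390 - 5P = -72 + 6P gives P* = 42, Q* = 180.
Demand choke price: P = 78; supply starts at P = 12.
CS = ½(78 − 42)(180) = 3240; PS = ½(42 − 12)(180) = 2700.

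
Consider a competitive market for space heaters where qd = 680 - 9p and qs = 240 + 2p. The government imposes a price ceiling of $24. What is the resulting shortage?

Shortage = 176

Equilibrium price would be p* = 40, so the ceiling at 24 binds.
At p = 24: qd = 680 − 9(24) = 464, qs = 240 + 2(24) = 288.
Shortage = 464 − 288 = 176.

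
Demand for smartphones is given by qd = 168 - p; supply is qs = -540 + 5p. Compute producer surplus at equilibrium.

Equilibrium: 168 - p = -540 + 5p gives p* = 118, q* = 50.
Supply starts at p = 108 (where qs = 0).
PS = ½(118 − 108)(50) = 250.

Producer surplus = 250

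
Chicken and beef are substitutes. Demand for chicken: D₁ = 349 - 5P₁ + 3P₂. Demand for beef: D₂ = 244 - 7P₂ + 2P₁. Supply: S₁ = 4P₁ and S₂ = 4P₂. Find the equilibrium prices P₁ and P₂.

P₁ = 4571/93, P₂ = 2894/93

Market 1: 349 - 5P₁ + 3P₂ = 4P₁ → 9P₁ - 3P₂ = 349.
Market 2: 11P₂ - 2P₁ = 244.
Eliminating P₂: 11×(1) + 3×(2) gives 93P₁ = 4571, so P₁ = 4571/93.
Back-substitute into (2): P₂ = (244 + 2×4571/93) / 11 = 2894/93.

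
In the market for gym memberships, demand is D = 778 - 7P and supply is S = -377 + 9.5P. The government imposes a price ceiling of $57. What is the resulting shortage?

Equilibrium price would be P* = 70, so the ceiling at 57 binds.
At P = 57: D = 778 − 7(57) = 379, S = -377 + 9.5(57) = 164.5.
Shortage = 379 − 164.5 = 214.5.

Shortage = 214.5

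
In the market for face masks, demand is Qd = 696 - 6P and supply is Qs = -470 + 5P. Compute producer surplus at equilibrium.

Equilibrium: 696 - 6P = -470 + 5P gives P* = 106, Q* = 60.
Supply starts at P = 94 (where Qs = 0).
PS = ½(106 − 94)(60) = 360.

Producer surplus = 360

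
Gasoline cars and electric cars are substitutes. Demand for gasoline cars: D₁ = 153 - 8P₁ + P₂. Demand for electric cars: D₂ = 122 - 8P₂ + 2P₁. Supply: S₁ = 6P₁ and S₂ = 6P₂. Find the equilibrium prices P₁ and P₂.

Market 1: 153 - 8P₁ + P₂ = 6P₁ → 14P₁ - P₂ = 153.
Market 2: 14P₂ - 2P₁ = 122.
Eliminating P₂: 14×(1) + 1×(2) gives 194P₁ = 2264, so P₁ = 1132/97.
Back-substitute into (2): P₂ = (122 + 2×1132/97) / 14 = 1007/97.

P₁ = 1132/97, P₂ = 1007/97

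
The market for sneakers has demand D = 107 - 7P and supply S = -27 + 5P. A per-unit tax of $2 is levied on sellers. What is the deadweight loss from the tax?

Deadweight loss = 35/6

Pre-tax equilibrium: P* = 67/6, Q* = 173/6.
Tax on sellers shifts supply to S = -27 + 5(P − 2) = -37 + 5P.
107 - 7P = -37 + 5P gives buyer price Pb = 12; sellers receive Ps = 12 − 2 = 10.
New quantity: Q = 107 − 7(12) = 23.
DWL = ½ × 2 × (173/6 − 23) = 35/6.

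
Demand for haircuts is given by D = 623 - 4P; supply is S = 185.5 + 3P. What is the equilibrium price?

P* = 62.5

Set D = S: 623 - 4P = 185.5 + 3P.
437.5 = 7P, so P* = 62.5.
Q* = 623 − 4(62.5) = 373.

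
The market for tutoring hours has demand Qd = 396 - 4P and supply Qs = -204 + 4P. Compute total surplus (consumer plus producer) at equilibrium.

Total surplus = 2304

Equilibrium: 396 - 4P = -204 + 4P gives P* = 75, Q* = 96.
Demand choke price: P = 99; supply starts at P = 51.
CS = ½(99 − 75)(96) = 1152; PS = ½(75 − 51)(96) = 1152.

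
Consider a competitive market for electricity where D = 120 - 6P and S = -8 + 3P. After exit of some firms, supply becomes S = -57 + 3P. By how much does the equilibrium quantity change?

Original equilibrium: P* = 128/9, Q* = 104/3.
New equilibrium: 120 - 6P = -57 + 3P, so 177 = 9P and P' = 59/3; Q' = 120 − 6(59/3) = 2.
Change in quantity: 2 − 104/3 = -98/3.

ΔQ = -98/3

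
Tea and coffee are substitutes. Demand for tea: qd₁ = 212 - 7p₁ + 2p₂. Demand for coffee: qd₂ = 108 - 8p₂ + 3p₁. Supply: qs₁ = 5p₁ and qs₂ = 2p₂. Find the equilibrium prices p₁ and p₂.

Market 1: 212 - 7p₁ + 2p₂ = 5p₁ → 12p₁ - 2p₂ = 212.
Market 2: 10p₂ - 3p₁ = 108.
Eliminating p₂: 10×(1) + 2×(2) gives 114p₁ = 2336, so p₁ = 1168/57.
Back-substitute into (2): p₂ = (108 + 3×1168/57) / 10 = 322/19.

p₁ = 1168/57, p₂ = 322/19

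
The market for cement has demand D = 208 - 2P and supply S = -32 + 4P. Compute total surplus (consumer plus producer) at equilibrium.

Total surplus = 6144

Equilibrium: 208 - 2P = -32 + 4P gives P* = 40, Q* = 128.
Demand choke price: P = 104; supply starts at P = 8.
CS = ½(104 − 40)(128) = 4096; PS = ½(40 − 8)(128) = 2048.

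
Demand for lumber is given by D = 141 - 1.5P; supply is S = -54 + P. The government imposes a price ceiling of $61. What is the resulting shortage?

Equilibrium price would be P* = 78, so the ceiling at 61 binds.
At P = 61: D = 141 − 1.5(61) = 49.5, S = -54 + 1(61) = 7.
Shortage = 49.5 − 7 = 42.5.

Shortage = 42.5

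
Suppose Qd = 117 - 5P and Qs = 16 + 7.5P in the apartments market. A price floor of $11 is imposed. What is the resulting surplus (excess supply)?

Equilibrium price would be P* = 8.08, so the floor at 11 binds.
At P = 11: Qd = 62, Qs = 98.5.
Surplus = 98.5 − 62 = 36.5.

Surplus = 36.5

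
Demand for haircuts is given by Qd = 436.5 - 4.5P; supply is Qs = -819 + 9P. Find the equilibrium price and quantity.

Set Qd = Qs: 436.5 - 4.5P = -819 + 9P.
1255.5 = 13.5P, so P* = 93.
Q* = 436.5 − 4.5(93) = 18.

P* = 93, Q* = 18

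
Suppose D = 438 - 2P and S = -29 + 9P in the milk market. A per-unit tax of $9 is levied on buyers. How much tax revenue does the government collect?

Tax revenue = 33498/11

Pre-tax equilibrium: P* = 467/11, Q* = 3884/11.
Tax on buyers shifts demand to D = 438 − 2(P + 9) = 420 - 2P.
420 - 2P = -29 + 9P gives seller price Ps = 449/11; buyers pay Pb = 449/11 + 9 = 548/11.
New quantity: Q = 438 − 2(548/11) = 3722/11.
Revenue = 9 × 3722/11 = 33498/11.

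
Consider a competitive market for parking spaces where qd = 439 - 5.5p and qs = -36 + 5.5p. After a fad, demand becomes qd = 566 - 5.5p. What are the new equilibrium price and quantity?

Original equilibrium: p* = 475/11, q* = 201.5.
New equilibrium: 566 - 5.5p = -36 + 5.5p, so 602 = 11p and p' = 602/11; q' = 566 − 5.5(602/11) = 265.

p' = 602/11, q' = 265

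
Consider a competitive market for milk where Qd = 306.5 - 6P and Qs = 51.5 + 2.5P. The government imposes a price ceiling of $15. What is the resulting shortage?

Equilibrium price would be P* = 30, so the ceiling at 15 binds.
At P = 15: Qd = 306.5 − 6(15) = 216.5, Qs = 51.5 + 2.5(15) = 89.
Shortage = 216.5 − 89 = 127.5.

Shortage = 127.5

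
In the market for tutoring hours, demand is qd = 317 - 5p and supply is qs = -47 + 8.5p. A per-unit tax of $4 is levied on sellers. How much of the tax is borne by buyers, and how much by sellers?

Buyers bear 68/27, sellers bear 40/27

Pre-tax equilibrium: p* = 728/27, q* = 4919/27.
Tax on sellers shifts supply to qs = -47 + 8.5(p − 4) = -81 + 8.5p.
317 - 5p = -81 + 8.5p gives buyer price pb = 796/27; sellers receive ps = 796/27 − 4 = 688/27.
New quantity: q = 317 − 5(796/27) = 4579/27.
Buyer burden = 796/27 − 728/27 = 68/27; seller burden = 728/27 − 688/27 = 40/27.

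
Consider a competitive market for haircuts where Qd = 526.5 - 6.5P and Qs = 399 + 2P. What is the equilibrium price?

P* = 15

Set Qd = Qs: 526.5 - 6.5P = 399 + 2P.
127.5 = 8.5P, so P* = 15.
Q* = 526.5 − 6.5(15) = 429.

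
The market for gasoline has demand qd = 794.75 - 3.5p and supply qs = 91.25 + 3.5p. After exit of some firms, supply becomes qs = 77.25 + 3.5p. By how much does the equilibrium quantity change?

Original equilibrium: p* = 100.5, q* = 443.
New equilibrium: 794.75 - 3.5p = 77.25 + 3.5p, so 717.5 = 7p and p' = 102.5; q' = 794.75 − 3.5(102.5) = 436.
Change in quantity: 436 − 443 = -7.

Δq = -7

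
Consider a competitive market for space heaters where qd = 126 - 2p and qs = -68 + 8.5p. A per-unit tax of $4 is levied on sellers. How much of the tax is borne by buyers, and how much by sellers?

Buyers bear 68/21, sellers bear 16/21

Pre-tax equilibrium: p* = 388/21, q* = 1870/21.
Tax on sellers shifts supply to qs = -68 + 8.5(p − 4) = -102 + 8.5p.
126 - 2p = -102 + 8.5p gives buyer price pb = 152/7; sellers receive ps = 152/7 − 4 = 124/7.
New quantity: q = 126 − 2(152/7) = 578/7.
Buyer burden = 152/7 − 388/21 = 68/21; seller burden = 388/21 − 124/7 = 16/21.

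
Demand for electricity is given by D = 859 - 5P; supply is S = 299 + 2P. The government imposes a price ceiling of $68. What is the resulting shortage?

Equilibrium price would be P* = 80, so the ceiling at 68 binds.
At P = 68: D = 859 − 5(68) = 519, S = 299 + 2(68) = 435.
Shortage = 519 − 435 = 84.

Shortage = 84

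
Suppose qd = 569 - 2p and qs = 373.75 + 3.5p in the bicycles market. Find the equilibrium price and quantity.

Set qd = qs: 569 - 2p = 373.75 + 3.5p.
195.25 = 5.5p, so p* = 35.5.
q* = 569 − 2(35.5) = 498.

p* = 35.5, q* = 498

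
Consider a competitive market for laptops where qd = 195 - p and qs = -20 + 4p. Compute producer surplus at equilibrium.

Producer surplus = 2888

Equilibrium: 195 - p = -20 + 4p gives p* = 43, q* = 152.
Supply starts at p = 5 (where qs = 0).
PS = ½(43 − 5)(152) = 2888.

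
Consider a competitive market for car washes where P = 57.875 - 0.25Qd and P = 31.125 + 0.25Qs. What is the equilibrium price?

Set the two price expressions equal: 57.875 - 0.25Q = 31.125 + 0.25Q.
26.75 = 0.5Q, so Q* = 53.5.
P* = 57.875 − (0.25)(53.5) = 44.5.

P* = 44.5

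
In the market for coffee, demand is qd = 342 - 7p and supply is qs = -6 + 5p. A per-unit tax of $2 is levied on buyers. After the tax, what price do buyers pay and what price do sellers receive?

Pre-tax equilibrium: p* = 29, q* = 139.
Tax on buyers shifts demand to qd = 342 − 7(p + 2) = 328 - 7p.
328 - 7p = -6 + 5p gives seller price ps = 167/6; buyers pay pb = 167/6 + 2 = 179/6.
New quantity: q = 342 − 7(179/6) = 799/6.

Buyers pay 179/6, sellers receive 167/6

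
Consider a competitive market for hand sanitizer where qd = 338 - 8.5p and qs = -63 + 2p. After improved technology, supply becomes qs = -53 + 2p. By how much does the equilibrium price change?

Δp = -20/21

Original equilibrium: p* = 802/21, q* = 281/21.
New equilibrium: 338 - 8.5p = -53 + 2p, so 391 = 10.5p and p' = 782/21; q' = 338 − 8.5(782/21) = 451/21.
Change in price: 782/21 − 802/21 = -20/21.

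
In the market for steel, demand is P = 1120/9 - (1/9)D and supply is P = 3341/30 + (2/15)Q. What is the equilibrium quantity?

Q* = 53.5

Set the two price expressions equal: 1120/9 - (1/9)Q = 3341/30 + (2/15)Q.
1177/90 = (11/45)Q, so Q* = 53.5.
P* = 1120/9 − (1/9)(53.5) = 118.5.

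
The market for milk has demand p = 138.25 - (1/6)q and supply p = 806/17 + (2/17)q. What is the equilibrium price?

p* = 85

Set the two price expressions equal: 138.25 - (1/6)q = 806/17 + (2/17)q.
6177/68 = (29/102)q, so q* = 319.5.
p* = 138.25 − (1/6)(319.5) = 85.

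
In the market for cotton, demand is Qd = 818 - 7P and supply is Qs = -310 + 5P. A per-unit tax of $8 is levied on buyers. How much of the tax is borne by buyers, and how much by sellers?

Pre-tax equilibrium: P* = 94, Q* = 160.
Tax on buyers shifts demand to Qd = 818 − 7(P + 8) = 762 - 7P.
762 - 7P = -310 + 5P gives seller price Ps = 268/3; buyers pay Pb = 268/3 + 8 = 292/3.
New quantity: Q = 818 − 7(292/3) = 410/3.
Buyer burden = 292/3 − 94 = 10/3; seller burden = 94 − 268/3 = 14/3.

Buyers bear 10/3, sellers bear 14/3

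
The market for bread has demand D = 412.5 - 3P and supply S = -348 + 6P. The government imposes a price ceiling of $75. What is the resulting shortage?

Equilibrium price would be P* = 84.5, so the ceiling at 75 binds.
At P = 75: D = 412.5 − 3(75) = 187.5, S = -348 + 6(75) = 102.
Shortage = 187.5 − 102 = 85.5.

Shortage = 85.5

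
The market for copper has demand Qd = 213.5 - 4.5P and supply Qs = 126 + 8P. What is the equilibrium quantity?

Set Qd = Qs: 213.5 - 4.5P = 126 + 8P.
87.5 = 12.5P, so P* = 7.
Q* = 213.5 − 4.5(7) = 182.

Q* = 182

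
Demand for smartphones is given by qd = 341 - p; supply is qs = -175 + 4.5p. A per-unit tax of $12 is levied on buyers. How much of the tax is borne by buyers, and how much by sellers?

Pre-tax equilibrium: p* = 1032/11, q* = 2719/11.
Tax on buyers shifts demand to qd = 341 − 1(p + 12) = 329 - p.
329 - p = -175 + 4.5p gives seller price ps = 1008/11; buyers pay pb = 1008/11 + 12 = 1140/11.
New quantity: q = 341 − 1(1140/11) = 2611/11.
Buyer burden = 1140/11 − 1032/11 = 108/11; seller burden = 1032/11 − 1008/11 = 24/11.

Buyers bear 108/11, sellers bear 24/11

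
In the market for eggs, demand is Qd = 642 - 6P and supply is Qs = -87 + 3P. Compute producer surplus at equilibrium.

Producer surplus = 4056

Equilibrium: 642 - 6P = -87 + 3P gives P* = 81, Q* = 156.
Supply starts at P = 29 (where Qs = 0).
PS = ½(81 − 29)(156) = 4056.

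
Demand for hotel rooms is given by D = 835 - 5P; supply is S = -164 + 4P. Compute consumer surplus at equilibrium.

Consumer surplus = 7840

Equilibrium: 835 - 5P = -164 + 4P gives P* = 111, Q* = 280.
Demand choke price (D = 0): P = 167.
CS = ½(167 − 111)(280) = 7840.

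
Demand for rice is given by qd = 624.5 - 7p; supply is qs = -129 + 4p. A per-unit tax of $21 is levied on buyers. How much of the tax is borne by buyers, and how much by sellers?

Buyers bear 84/11, sellers bear 147/11

Pre-tax equilibrium: p* = 68.5, q* = 145.
Tax on buyers shifts demand to qd = 624.5 − 7(p + 21) = 477.5 - 7p.
477.5 - 7p = -129 + 4p gives seller price ps = 1213/22; buyers pay pb = 1213/22 + 21 = 1675/22.
New quantity: q = 624.5 − 7(1675/22) = 1007/11.
Buyer burden = 1675/22 − 68.5 = 84/11; seller burden = 68.5 − 1213/22 = 147/11.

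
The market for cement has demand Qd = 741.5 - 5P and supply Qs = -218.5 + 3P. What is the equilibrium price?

Set Qd = Qs: 741.5 - 5P = -218.5 + 3P.
960 = 8P, so P* = 120.
Q* = 741.5 − 5(120) = 141.5.

P* = 120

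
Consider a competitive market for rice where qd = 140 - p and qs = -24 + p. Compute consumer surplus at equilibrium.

Consumer surplus = 1682

Equilibrium: 140 - p = -24 + p gives p* = 82, q* = 58.
Demand choke price (qd = 0): p = 140.
CS = ½(140 − 82)(58) = 1682.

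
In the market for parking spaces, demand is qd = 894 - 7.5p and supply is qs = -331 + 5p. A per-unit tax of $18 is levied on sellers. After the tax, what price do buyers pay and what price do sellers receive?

Pre-tax equilibrium: p* = 98, q* = 159.
Tax on sellers shifts supply to qs = -331 + 5(p − 18) = -421 + 5p.
894 - 7.5p = -421 + 5p gives buyer price pb = 105.2; sellers receive ps = 105.2 − 18 = 87.2.
New quantity: q = 894 − 7.5(105.2) = 105.

Buyers pay $105.2, sellers receive $87.2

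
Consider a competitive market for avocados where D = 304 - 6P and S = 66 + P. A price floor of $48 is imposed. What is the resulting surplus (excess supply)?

Surplus = 98

Equilibrium price would be P* = 34, so the floor at 48 binds.
At P = 48: D = 16, S = 114.
Surplus = 114 − 16 = 98.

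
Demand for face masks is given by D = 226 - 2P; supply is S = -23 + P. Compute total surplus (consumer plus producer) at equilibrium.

Total surplus = 2700

Equilibrium: 226 - 2P = -23 + P gives P* = 83, Q* = 60.
Demand choke price: P = 113; supply starts at P = 23.
CS = ½(113 − 83)(60) = 900; PS = ½(83 − 23)(60) = 1800.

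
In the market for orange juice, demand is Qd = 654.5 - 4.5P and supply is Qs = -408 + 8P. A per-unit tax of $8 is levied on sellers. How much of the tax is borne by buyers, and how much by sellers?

Pre-tax equilibrium: P* = 85, Q* = 272.
Tax on sellers shifts supply to Qs = -408 + 8(P − 8) = -472 + 8P.
654.5 - 4.5P = -472 + 8P gives buyer price Pb = 90.12; sellers receive Ps = 90.12 − 8 = 82.12.
New quantity: Q = 654.5 − 4.5(90.12) = 248.96.
Buyer burden = 90.12 − 85 = 5.12; seller burden = 85 − 82.12 = 2.88.

Buyers bear $5.12, sellers bear $2.88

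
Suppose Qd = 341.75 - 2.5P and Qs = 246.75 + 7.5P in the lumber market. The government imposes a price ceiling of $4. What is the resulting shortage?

Equilibrium price would be P* = 9.5, so the ceiling at 4 binds.
At P = 4: Qd = 341.75 − 2.5(4) = 331.75, Qs = 246.75 + 7.5(4) = 276.75.
Shortage = 331.75 − 276.75 = 55.

Shortage = 55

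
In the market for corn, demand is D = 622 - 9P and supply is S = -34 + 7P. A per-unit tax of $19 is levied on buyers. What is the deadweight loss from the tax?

Deadweight loss = 710.71875

Pre-tax equilibrium: P* = 41, Q* = 253.
Tax on buyers shifts demand to D = 622 − 9(P + 19) = 451 - 9P.
451 - 9P = -34 + 7P gives seller price Ps = 30.3125; buyers pay Pb = 30.3125 + 19 = 49.3125.
New quantity: Q = 622 − 9(49.3125) = 178.1875.
DWL = ½ × 19 × (253 − 178.1875) = 710.71875.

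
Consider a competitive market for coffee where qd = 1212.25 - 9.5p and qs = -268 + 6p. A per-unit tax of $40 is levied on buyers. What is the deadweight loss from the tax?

Deadweight loss = 91200/31

Pre-tax equilibrium: p* = 95.5, q* = 305.
Tax on buyers shifts demand to qd = 1212.25 − 9.5(p + 40) = 832.25 - 9.5p.
832.25 - 9.5p = -268 + 6p gives seller price ps = 4401/62; buyers pay pb = 4401/62 + 40 = 6881/62.
New quantity: q = 1212.25 − 9.5(6881/62) = 4895/31.
DWL = ½ × 40 × (305 − 4895/31) = 91200/31.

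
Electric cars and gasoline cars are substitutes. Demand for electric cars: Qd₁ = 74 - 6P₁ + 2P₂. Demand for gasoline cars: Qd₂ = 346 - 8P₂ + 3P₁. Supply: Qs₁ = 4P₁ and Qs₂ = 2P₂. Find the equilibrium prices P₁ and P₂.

Market 1: 74 - 6P₁ + 2P₂ = 4P₁ → 10P₁ - 2P₂ = 74.
Market 2: 10P₂ - 3P₁ = 346.
Eliminating P₂: 10×(1) + 2×(2) gives 94P₁ = 1432, so P₁ = 716/47.
Back-substitute into (2): P₂ = (346 + 3×716/47) / 10 = 1841/47.

P₁ = 716/47, P₂ = 1841/47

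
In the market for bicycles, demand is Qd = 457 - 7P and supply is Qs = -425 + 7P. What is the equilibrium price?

P* = 63

Set Qd = Qs: 457 - 7P = -425 + 7P.
882 = 14P, so P* = 63.
Q* = 457 − 7(63) = 16.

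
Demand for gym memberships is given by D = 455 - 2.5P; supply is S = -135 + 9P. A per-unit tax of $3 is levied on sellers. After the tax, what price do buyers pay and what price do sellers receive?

Buyers pay 1234/23, sellers receive 1165/23

Pre-tax equilibrium: P* = 1180/23, Q* = 7515/23.
Tax on sellers shifts supply to S = -135 + 9(P − 3) = -162 + 9P.
455 - 2.5P = -162 + 9P gives buyer price Pb = 1234/23; sellers receive Ps = 1234/23 − 3 = 1165/23.
New quantity: Q = 455 − 2.5(1234/23) = 7380/23.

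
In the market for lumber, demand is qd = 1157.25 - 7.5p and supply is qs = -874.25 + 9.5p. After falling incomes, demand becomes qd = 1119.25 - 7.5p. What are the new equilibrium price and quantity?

Original equilibrium: p* = 119.5, q* = 261.
New equilibrium: 1119.25 - 7.5p = -874.25 + 9.5p, so 1993.5 = 17p and p' = 3987/34; q' = 1119.25 − 7.5(3987/34) = 4076/17.

p' = 3987/34, q' = 4076/17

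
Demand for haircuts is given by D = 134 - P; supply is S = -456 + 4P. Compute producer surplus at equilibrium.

Equilibrium: 134 - P = -456 + 4P gives P* = 118, Q* = 16.
Supply starts at P = 114 (where S = 0).
PS = ½(118 − 114)(16) = 32.

Producer surplus = 32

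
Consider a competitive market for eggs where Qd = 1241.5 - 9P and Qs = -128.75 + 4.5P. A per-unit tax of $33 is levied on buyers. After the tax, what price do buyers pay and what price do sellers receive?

Pre-tax equilibrium: P* = 101.5, Q* = 328.
Tax on buyers shifts demand to Qd = 1241.5 − 9(P + 33) = 944.5 - 9P.
944.5 - 9P = -128.75 + 4.5P gives seller price Ps = 79.5; buyers pay Pb = 79.5 + 33 = 112.5.
New quantity: Q = 1241.5 − 9(112.5) = 229.

Buyers pay $112.5, sellers receive $79.5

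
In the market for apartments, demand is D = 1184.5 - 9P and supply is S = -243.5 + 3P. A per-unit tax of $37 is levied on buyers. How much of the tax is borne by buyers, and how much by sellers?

Buyers bear $9.25, sellers bear $27.75

Pre-tax equilibrium: P* = 119, Q* = 113.5.
Tax on buyers shifts demand to D = 1184.5 − 9(P + 37) = 851.5 - 9P.
851.5 - 9P = -243.5 + 3P gives seller price Ps = 91.25; buyers pay Pb = 91.25 + 37 = 128.25.
New quantity: Q = 1184.5 − 9(128.25) = 30.25.
Buyer burden = 128.25 − 119 = 9.25; seller burden = 119 − 91.25 = 27.75.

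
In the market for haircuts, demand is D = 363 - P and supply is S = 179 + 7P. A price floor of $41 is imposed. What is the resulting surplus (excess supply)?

Surplus = 144

Equilibrium price would be P* = 23, so the floor at 41 binds.
At P = 41: D = 322, S = 466.
Surplus = 466 − 322 = 144.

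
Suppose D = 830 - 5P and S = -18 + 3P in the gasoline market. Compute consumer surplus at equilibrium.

Consumer surplus = 9000

Equilibrium: 830 - 5P = -18 + 3P gives P* = 106, Q* = 300.
Demand choke price (D = 0): P = 166.
CS = ½(166 − 106)(300) = 9000.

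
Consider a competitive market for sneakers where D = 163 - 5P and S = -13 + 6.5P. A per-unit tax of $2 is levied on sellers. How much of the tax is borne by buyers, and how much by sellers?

Buyers bear 26/23, sellers bear 20/23

Pre-tax equilibrium: P* = 352/23, Q* = 1989/23.
Tax on sellers shifts supply to S = -13 + 6.5(P − 2) = -26 + 6.5P.
163 - 5P = -26 + 6.5P gives buyer price Pb = 378/23; sellers receive Ps = 378/23 − 2 = 332/23.
New quantity: Q = 163 − 5(378/23) = 1859/23.
Buyer burden = 378/23 − 352/23 = 26/23; seller burden = 352/23 − 332/23 = 20/23.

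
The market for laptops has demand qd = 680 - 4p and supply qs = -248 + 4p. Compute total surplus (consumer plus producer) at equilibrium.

Total surplus = 11664

Equilibrium: 680 - 4p = -248 + 4p gives p* = 116, q* = 216.
Demand choke price: p = 170; supply starts at p = 62.
CS = ½(170 − 116)(216) = 5832; PS = ½(116 − 62)(216) = 5832.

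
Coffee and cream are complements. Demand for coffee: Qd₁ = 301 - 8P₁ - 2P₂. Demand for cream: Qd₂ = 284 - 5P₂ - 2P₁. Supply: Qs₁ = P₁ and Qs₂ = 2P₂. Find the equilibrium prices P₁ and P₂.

P₁ = 1539/59, P₂ = 1954/59

Market 1: 301 - 8P₁ - 2P₂ = P₁ → 9P₁ + 2P₂ = 301.
Market 2: 7P₂ + 2P₁ = 284.
Eliminating P₂: 7×(1) − 2×(2) gives 59P₁ = 1539, so P₁ = 1539/59.
Back-substitute into (2): P₂ = (284 − 2×1539/59) / 7 = 1954/59.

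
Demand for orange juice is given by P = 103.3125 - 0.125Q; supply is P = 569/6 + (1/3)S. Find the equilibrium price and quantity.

P* = 101, Q* = 18.5

Set the two price expressions equal: 103.3125 - 0.125Q = 569/6 + (1/3)Q.
407/48 = (11/24)Q, so Q* = 18.5.
P* = 103.3125 − (0.125)(18.5) = 101.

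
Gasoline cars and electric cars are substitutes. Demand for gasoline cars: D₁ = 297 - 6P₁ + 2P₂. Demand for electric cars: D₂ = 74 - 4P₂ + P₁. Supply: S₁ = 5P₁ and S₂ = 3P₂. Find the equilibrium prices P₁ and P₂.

P₁ = 2227/75, P₂ = 1111/75

Market 1: 297 - 6P₁ + 2P₂ = 5P₁ → 11P₁ - 2P₂ = 297.
Market 2: 7P₂ - P₁ = 74.
Eliminating P₂: 7×(1) + 2×(2) gives 75P₁ = 2227, so P₁ = 2227/75.
Back-substitute into (2): P₂ = (74 + 1×2227/75) / 7 = 1111/75.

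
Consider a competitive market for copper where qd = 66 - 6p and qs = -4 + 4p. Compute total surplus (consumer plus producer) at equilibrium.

Equilibrium: 66 - 6p = -4 + 4p gives p* = 7, q* = 24.
Demand choke price: p = 11; supply starts at p = 1.
CS = ½(11 − 7)(24) = 48; PS = ½(7 − 1)(24) = 72.

Total surplus = 120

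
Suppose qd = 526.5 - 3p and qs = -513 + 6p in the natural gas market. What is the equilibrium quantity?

Set qd = qs: 526.5 - 3p = -513 + 6p.
1039.5 = 9p, so p* = 115.5.
q* = 526.5 − 3(115.5) = 180.

q* = 180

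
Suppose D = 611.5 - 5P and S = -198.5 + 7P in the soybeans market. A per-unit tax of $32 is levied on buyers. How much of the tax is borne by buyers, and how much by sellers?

Pre-tax equilibrium: P* = 67.5, Q* = 274.
Tax on buyers shifts demand to D = 611.5 − 5(P + 32) = 451.5 - 5P.
451.5 - 5P = -198.5 + 7P gives seller price Ps = 325/6; buyers pay Pb = 325/6 + 32 = 517/6.
New quantity: Q = 611.5 − 5(517/6) = 542/3.
Buyer burden = 517/6 − 67.5 = 56/3; seller burden = 67.5 − 325/6 = 40/3.

Buyers bear 56/3, sellers bear 40/3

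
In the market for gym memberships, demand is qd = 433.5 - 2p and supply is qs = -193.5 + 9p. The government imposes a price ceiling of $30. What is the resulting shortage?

Shortage = 297

Equilibrium price would be p* = 57, so the ceiling at 30 binds.
At p = 30: qd = 433.5 − 2(30) = 373.5, qs = -193.5 + 9(30) = 76.5.
Shortage = 373.5 − 76.5 = 297.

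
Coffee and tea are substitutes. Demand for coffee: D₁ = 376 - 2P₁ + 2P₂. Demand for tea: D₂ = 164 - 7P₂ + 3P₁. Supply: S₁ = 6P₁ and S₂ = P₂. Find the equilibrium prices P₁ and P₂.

P₁ = 1668/29, P₂ = 1220/29

Market 1: 376 - 2P₁ + 2P₂ = 6P₁ → 8P₁ - 2P₂ = 376.
Market 2: 8P₂ - 3P₁ = 164.
Eliminating P₂: 8×(1) + 2×(2) gives 58P₁ = 3336, so P₁ = 1668/29.
Back-substitute into (2): P₂ = (164 + 3×1668/29) / 8 = 1220/29.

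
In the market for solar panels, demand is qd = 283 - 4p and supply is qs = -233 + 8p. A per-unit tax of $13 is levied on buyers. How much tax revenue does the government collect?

Pre-tax equilibrium: p* = 43, q* = 111.
Tax on buyers shifts demand to qd = 283 − 4(p + 13) = 231 - 4p.
231 - 4p = -233 + 8p gives seller price ps = 116/3; buyers pay pb = 116/3 + 13 = 155/3.
New quantity: q = 283 − 4(155/3) = 229/3.
Revenue = 13 × 229/3 = 2977/3.

Tax revenue = 2977/3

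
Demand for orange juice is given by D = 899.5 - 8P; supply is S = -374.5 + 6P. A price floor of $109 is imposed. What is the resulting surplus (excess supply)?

Equilibrium price would be P* = 91, so the floor at 109 binds.
At P = 109: D = 27.5, S = 279.5.
Surplus = 279.5 − 27.5 = 252.

Surplus = 252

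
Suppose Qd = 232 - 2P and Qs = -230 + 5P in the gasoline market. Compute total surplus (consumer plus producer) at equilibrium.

Equilibrium: 232 - 2P = -230 + 5P gives P* = 66, Q* = 100.
Demand choke price: P = 116; supply starts at P = 46.
CS = ½(116 − 66)(100) = 2500; PS = ½(66 − 46)(100) = 1000.

Total surplus = 3500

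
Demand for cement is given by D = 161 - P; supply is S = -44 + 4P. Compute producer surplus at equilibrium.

Equilibrium: 161 - P = -44 + 4P gives P* = 41, Q* = 120.
Supply starts at P = 11 (where S = 0).
PS = ½(41 − 11)(120) = 1800.

Producer surplus = 1800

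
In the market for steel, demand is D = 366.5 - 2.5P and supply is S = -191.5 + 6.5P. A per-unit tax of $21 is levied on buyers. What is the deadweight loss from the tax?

Deadweight loss = 398.125

Pre-tax equilibrium: P* = 62, Q* = 211.5.
Tax on buyers shifts demand to D = 366.5 − 2.5(P + 21) = 314 - 2.5P.
314 - 2.5P = -191.5 + 6.5P gives seller price Ps = 337/6; buyers pay Pb = 337/6 + 21 = 463/6.
New quantity: Q = 366.5 − 2.5(463/6) = 2083/12.
DWL = ½ × 21 × (211.5 − 2083/12) = 398.125.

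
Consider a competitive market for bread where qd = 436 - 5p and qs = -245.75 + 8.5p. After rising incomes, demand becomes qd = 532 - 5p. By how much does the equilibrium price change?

Original equilibrium: p* = 50.5, q* = 183.5.
New equilibrium: 532 - 5p = -245.75 + 8.5p, so 777.75 = 13.5p and p' = 1037/18; q' = 532 − 5(1037/18) = 4391/18.
Change in price: 1037/18 − 50.5 = 64/9.

Δp = 64/9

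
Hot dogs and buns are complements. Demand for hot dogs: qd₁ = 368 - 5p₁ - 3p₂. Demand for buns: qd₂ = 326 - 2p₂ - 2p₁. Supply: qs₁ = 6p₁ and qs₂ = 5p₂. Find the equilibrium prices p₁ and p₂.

Market 1: 368 - 5p₁ - 3p₂ = 6p₁ → 11p₁ + 3p₂ = 368.
Market 2: 7p₂ + 2p₁ = 326.
Eliminating p₂: 7×(1) − 3×(2) gives 71p₁ = 1598, so p₁ = 1598/71.
Back-substitute into (2): p₂ = (326 − 2×1598/71) / 7 = 2850/71.

p₁ = 1598/71, p₂ = 2850/71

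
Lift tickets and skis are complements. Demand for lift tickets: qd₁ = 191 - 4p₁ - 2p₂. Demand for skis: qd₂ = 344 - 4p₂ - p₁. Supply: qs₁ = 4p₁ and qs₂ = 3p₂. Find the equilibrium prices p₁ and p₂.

p₁ = 649/54, p₂ = 2561/54

Market 1: 191 - 4p₁ - 2p₂ = 4p₁ → 8p₁ + 2p₂ = 191.
Market 2: 7p₂ + p₁ = 344.
Eliminating p₂: 7×(1) − 2×(2) gives 54p₁ = 649, so p₁ = 649/54.
Back-substitute into (2): p₂ = (344 − 1×649/54) / 7 = 2561/54.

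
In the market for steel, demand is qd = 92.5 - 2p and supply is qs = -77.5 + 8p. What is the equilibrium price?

Set qd = qs: 92.5 - 2p = -77.5 + 8p.
170 = 10p, so p* = 17.
q* = 92.5 − 2(17) = 58.5.

p* = 17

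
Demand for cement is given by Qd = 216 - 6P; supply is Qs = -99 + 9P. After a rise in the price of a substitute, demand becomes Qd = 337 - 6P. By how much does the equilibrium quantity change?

Original equilibrium: P* = 21, Q* = 90.
New equilibrium: 337 - 6P = -99 + 9P, so 436 = 15P and P' = 436/15; Q' = 337 − 6(436/15) = 162.6.
Change in quantity: 162.6 − 90 = 72.6.

ΔQ = 72.6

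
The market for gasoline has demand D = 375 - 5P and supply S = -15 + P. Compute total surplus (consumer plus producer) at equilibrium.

Total surplus = 1500

Equilibrium: 375 - 5P = -15 + P gives P* = 65, Q* = 50.
Demand choke price: P = 75; supply starts at P = 15.
CS = ½(75 − 65)(50) = 250; PS = ½(65 − 15)(50) = 1250.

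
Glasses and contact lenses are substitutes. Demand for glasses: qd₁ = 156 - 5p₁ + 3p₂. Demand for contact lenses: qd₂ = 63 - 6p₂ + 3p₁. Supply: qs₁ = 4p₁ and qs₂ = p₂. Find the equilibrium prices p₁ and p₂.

Market 1: 156 - 5p₁ + 3p₂ = 4p₁ → 9p₁ - 3p₂ = 156.
Market 2: 7p₂ - 3p₁ = 63.
Eliminating p₂: 7×(1) + 3×(2) gives 54p₁ = 1281, so p₁ = 427/18.
Back-substitute into (2): p₂ = (63 + 3×427/18) / 7 = 115/6.

p₁ = 427/18, p₂ = 115/6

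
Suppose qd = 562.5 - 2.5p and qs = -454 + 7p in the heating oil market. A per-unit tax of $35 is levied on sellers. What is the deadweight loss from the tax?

Deadweight loss = 42875/38

Pre-tax equilibrium: p* = 107, q* = 295.
Tax on sellers shifts supply to qs = -454 + 7(p − 35) = -699 + 7p.
562.5 - 2.5p = -699 + 7p gives buyer price pb = 2523/19; sellers receive ps = 2523/19 − 35 = 1858/19.
New quantity: q = 562.5 − 2.5(2523/19) = 4380/19.
DWL = ½ × 35 × (295 − 4380/19) = 42875/38.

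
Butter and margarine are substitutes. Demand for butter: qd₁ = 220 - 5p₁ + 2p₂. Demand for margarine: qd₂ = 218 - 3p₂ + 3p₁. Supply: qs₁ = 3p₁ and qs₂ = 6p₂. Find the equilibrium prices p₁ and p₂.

Market 1: 220 - 5p₁ + 2p₂ = 3p₁ → 8p₁ - 2p₂ = 220.
Market 2: 9p₂ - 3p₁ = 218.
Eliminating p₂: 9×(1) + 2×(2) gives 66p₁ = 2416, so p₁ = 1208/33.
Back-substitute into (2): p₂ = (218 + 3×1208/33) / 9 = 1202/33.

p₁ = 1208/33, p₂ = 1202/33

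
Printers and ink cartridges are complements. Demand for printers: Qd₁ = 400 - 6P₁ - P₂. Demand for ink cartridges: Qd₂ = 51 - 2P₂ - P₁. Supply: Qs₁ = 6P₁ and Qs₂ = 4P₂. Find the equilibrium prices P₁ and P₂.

Market 1: 400 - 6P₁ - P₂ = 6P₁ → 12P₁ + P₂ = 400.
Market 2: 6P₂ + P₁ = 51.
Eliminating P₂: 6×(1) − 1×(2) gives 71P₁ = 2349, so P₁ = 2349/71.
Back-substitute into (2): P₂ = (51 − 1×2349/71) / 6 = 212/71.

P₁ = 2349/71, P₂ = 212/71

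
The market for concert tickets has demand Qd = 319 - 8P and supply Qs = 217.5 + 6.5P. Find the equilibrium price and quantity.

Set Qd = Qs: 319 - 8P = 217.5 + 6.5P.
101.5 = 14.5P, so P* = 7.
Q* = 319 − 8(7) = 263.

P* = 7, Q* = 263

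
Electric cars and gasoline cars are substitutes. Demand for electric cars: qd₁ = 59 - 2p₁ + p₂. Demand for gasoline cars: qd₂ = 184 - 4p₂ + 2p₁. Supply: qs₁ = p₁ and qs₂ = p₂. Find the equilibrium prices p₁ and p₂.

Market 1: 59 - 2p₁ + p₂ = p₁ → 3p₁ - p₂ = 59.
Market 2: 5p₂ - 2p₁ = 184.
Eliminating p₂: 5×(1) + 1×(2) gives 13p₁ = 479, so p₁ = 479/13.
Back-substitute into (2): p₂ = (184 + 2×479/13) / 5 = 670/13.

p₁ = 479/13, p₂ = 670/13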